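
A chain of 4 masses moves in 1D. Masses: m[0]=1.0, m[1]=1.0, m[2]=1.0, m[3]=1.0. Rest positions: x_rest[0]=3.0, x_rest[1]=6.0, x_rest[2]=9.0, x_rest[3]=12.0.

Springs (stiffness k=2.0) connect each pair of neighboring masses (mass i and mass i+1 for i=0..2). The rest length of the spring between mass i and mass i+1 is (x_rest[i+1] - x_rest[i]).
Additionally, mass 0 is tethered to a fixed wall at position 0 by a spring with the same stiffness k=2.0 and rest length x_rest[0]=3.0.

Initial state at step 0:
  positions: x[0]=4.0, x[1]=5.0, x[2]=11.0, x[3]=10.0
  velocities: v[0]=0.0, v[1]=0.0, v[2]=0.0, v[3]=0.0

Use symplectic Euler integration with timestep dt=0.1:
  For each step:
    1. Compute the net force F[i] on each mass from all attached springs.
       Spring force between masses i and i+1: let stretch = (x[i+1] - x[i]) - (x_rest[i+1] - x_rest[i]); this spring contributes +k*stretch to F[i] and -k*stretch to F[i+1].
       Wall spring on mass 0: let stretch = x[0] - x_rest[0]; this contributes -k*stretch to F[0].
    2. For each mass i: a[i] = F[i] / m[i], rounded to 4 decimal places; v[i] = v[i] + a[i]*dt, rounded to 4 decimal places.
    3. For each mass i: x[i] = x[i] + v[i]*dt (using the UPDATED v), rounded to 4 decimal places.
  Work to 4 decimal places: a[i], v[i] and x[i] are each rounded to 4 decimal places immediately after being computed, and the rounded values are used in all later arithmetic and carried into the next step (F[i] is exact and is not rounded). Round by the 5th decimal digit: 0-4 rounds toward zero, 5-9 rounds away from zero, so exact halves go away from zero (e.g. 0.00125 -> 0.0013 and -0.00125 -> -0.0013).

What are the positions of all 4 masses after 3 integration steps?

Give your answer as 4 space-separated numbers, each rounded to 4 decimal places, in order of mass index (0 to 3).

Step 0: x=[4.0000 5.0000 11.0000 10.0000] v=[0.0000 0.0000 0.0000 0.0000]
Step 1: x=[3.9400 5.1000 10.8600 10.0800] v=[-0.6000 1.0000 -1.4000 0.8000]
Step 2: x=[3.8244 5.2920 10.5892 10.2356] v=[-1.1560 1.9200 -2.7080 1.5560]
Step 3: x=[3.6617 5.5606 10.2054 10.4583] v=[-1.6274 2.6859 -3.8382 2.2267]

Answer: 3.6617 5.5606 10.2054 10.4583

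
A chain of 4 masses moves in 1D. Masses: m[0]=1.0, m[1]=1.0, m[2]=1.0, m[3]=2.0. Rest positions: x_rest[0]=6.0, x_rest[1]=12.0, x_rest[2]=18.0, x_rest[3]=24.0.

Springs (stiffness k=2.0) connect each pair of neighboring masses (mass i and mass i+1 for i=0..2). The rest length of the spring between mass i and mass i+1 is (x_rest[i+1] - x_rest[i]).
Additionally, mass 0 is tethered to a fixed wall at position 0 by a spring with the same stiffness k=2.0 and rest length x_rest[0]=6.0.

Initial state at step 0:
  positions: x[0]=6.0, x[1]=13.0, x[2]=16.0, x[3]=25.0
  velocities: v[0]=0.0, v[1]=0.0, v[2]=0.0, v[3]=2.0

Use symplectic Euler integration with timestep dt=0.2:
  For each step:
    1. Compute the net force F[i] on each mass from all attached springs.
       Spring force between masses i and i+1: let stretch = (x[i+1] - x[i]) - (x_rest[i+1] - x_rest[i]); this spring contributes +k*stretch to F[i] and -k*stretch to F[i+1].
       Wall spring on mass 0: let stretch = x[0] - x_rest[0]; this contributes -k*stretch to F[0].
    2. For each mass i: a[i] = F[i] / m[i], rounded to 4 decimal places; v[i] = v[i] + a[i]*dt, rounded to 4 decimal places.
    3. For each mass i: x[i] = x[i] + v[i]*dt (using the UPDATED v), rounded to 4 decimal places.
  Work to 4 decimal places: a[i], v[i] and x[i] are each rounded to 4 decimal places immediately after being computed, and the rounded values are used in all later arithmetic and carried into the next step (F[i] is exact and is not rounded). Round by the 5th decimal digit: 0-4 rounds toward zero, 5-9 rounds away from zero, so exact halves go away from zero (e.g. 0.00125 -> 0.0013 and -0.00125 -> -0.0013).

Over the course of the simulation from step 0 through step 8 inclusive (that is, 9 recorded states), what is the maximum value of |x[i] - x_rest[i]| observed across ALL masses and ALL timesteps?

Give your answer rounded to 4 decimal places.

Step 0: x=[6.0000 13.0000 16.0000 25.0000] v=[0.0000 0.0000 0.0000 2.0000]
Step 1: x=[6.0800 12.6800 16.4800 25.2800] v=[0.4000 -1.6000 2.4000 1.4000]
Step 2: x=[6.2016 12.1360 17.3600 25.4480] v=[0.6080 -2.7200 4.4000 0.8400]
Step 3: x=[6.3018 11.5352 18.4691 25.5325] v=[0.5011 -3.0042 5.5456 0.4224]
Step 4: x=[6.3165 11.0704 19.5886 25.5744] v=[0.0737 -2.3240 5.5974 0.2097]
Step 5: x=[6.2062 10.9067 20.5055 25.6169] v=[-0.5513 -0.8183 4.5844 0.2125]
Step 6: x=[5.9755 11.1349 21.0634 25.6949] v=[-1.1536 1.1410 2.7894 0.3902]
Step 7: x=[5.6795 11.7446 21.1975 25.8277] v=[-1.4800 3.0486 0.6706 0.6639]
Step 8: x=[5.4143 12.6253 20.9458 26.0153] v=[-1.3258 4.4037 -1.2585 0.9379]
Max displacement = 3.1975

Answer: 3.1975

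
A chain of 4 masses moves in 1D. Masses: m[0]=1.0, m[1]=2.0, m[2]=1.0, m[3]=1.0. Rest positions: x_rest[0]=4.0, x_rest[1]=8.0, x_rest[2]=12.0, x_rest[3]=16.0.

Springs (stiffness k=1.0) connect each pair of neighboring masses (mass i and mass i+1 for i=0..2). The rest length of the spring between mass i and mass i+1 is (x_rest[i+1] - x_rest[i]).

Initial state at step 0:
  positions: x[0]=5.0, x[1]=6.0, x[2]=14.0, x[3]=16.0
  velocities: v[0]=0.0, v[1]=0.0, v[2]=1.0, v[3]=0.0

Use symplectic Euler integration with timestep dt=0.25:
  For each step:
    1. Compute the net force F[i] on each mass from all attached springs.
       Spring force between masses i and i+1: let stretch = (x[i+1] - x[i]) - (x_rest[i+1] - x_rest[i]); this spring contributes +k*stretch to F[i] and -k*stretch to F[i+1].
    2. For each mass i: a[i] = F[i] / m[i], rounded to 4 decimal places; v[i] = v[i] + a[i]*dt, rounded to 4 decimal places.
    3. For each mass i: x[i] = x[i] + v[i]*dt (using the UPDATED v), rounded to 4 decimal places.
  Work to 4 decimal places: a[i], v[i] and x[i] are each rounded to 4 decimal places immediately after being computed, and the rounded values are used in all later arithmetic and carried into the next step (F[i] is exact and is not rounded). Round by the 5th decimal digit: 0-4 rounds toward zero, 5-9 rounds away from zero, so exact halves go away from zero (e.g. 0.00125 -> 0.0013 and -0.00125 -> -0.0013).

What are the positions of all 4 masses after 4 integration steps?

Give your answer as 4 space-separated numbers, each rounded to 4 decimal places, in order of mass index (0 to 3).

Step 0: x=[5.0000 6.0000 14.0000 16.0000] v=[0.0000 0.0000 1.0000 0.0000]
Step 1: x=[4.8125 6.2188 13.8750 16.1250] v=[-0.7500 0.8750 -0.5000 0.5000]
Step 2: x=[4.4629 6.6329 13.4121 16.3594] v=[-1.3984 1.6563 -1.8516 0.9375]
Step 3: x=[3.9989 7.1910 12.7097 16.6596] v=[-1.8559 2.2325 -2.8096 1.2007]
Step 4: x=[3.4844 7.8218 11.9093 16.9629] v=[-2.0579 2.5233 -3.2018 1.2132]

Answer: 3.4844 7.8218 11.9093 16.9629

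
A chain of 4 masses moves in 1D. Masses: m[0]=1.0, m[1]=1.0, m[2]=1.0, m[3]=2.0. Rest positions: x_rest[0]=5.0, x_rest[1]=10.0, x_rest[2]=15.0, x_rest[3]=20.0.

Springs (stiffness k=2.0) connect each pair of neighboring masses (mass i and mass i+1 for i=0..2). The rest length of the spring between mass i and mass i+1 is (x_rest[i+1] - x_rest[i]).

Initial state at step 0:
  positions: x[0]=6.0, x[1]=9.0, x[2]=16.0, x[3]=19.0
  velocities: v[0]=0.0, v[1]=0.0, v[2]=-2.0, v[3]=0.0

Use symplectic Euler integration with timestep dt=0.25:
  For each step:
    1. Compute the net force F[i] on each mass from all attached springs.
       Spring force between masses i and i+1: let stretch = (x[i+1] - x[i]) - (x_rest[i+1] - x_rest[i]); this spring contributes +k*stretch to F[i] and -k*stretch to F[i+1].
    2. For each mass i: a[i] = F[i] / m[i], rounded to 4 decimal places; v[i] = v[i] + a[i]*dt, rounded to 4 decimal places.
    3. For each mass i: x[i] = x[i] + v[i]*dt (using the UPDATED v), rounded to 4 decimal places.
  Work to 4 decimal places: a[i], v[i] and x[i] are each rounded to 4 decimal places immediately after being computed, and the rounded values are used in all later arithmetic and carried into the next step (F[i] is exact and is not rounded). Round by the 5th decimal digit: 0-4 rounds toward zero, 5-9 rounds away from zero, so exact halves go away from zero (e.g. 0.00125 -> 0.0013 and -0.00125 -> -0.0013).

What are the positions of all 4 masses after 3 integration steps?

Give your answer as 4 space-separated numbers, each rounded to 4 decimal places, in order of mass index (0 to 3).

Step 0: x=[6.0000 9.0000 16.0000 19.0000] v=[0.0000 0.0000 -2.0000 0.0000]
Step 1: x=[5.7500 9.5000 15.0000 19.1250] v=[-1.0000 2.0000 -4.0000 0.5000]
Step 2: x=[5.3438 10.2188 13.8281 19.3047] v=[-1.6250 2.8750 -4.6875 0.7188]
Step 3: x=[4.9219 10.7794 12.8896 19.4546] v=[-1.6875 2.2422 -3.7539 0.5997]

Answer: 4.9219 10.7794 12.8896 19.4546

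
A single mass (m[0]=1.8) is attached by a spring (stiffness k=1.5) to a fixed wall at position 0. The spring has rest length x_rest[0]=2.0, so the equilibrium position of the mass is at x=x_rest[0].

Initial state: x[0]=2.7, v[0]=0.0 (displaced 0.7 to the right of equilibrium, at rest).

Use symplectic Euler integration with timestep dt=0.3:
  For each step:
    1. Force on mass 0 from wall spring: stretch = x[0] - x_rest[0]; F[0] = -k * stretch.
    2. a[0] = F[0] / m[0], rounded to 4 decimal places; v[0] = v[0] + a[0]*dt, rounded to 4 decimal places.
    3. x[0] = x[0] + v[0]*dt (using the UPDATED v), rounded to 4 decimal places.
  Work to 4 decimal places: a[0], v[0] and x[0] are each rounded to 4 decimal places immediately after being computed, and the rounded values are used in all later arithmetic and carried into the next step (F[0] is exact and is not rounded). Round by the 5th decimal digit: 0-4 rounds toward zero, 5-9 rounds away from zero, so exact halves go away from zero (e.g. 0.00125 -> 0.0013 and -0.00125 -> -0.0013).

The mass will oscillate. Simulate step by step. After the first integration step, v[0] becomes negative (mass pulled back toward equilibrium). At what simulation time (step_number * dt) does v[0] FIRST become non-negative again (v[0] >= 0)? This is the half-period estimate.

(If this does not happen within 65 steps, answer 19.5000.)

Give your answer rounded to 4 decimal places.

Step 0: x=[2.7000] v=[0.0000]
Step 1: x=[2.6475] v=[-0.1750]
Step 2: x=[2.5464] v=[-0.3369]
Step 3: x=[2.4044] v=[-0.4735]
Step 4: x=[2.2320] v=[-0.5746]
Step 5: x=[2.0422] v=[-0.6326]
Step 6: x=[1.8492] v=[-0.6432]
Step 7: x=[1.6676] v=[-0.6055]
Step 8: x=[1.5109] v=[-0.5224]
Step 9: x=[1.3909] v=[-0.4001]
Step 10: x=[1.3166] v=[-0.2478]
Step 11: x=[1.2935] v=[-0.0770]
Step 12: x=[1.3234] v=[0.0996]
First v>=0 after going negative at step 12, time=3.6000

Answer: 3.6000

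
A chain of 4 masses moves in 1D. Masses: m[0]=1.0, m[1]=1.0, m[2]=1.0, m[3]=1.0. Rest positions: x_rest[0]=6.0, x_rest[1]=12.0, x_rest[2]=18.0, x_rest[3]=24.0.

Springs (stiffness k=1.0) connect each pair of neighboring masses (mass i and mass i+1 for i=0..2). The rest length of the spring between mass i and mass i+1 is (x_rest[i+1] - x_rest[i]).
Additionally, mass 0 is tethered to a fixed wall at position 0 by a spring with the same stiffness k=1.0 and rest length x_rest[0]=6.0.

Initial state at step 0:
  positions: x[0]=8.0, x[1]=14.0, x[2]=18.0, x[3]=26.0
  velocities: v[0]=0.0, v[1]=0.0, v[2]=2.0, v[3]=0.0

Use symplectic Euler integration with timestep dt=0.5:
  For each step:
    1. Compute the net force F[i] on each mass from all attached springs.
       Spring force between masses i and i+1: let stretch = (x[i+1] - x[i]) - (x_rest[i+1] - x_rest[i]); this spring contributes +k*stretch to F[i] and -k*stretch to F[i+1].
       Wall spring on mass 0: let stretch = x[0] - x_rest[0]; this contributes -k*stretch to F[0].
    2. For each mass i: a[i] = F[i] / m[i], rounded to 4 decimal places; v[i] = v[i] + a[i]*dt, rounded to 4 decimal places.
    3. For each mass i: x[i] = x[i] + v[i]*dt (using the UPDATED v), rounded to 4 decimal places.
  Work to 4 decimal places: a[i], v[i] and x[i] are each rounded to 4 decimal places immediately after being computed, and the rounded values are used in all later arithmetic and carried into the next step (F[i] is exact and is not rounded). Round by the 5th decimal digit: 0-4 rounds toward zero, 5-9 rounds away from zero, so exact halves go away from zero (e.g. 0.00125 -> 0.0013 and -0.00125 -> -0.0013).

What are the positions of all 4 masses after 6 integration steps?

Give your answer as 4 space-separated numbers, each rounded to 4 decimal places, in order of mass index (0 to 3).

Step 0: x=[8.0000 14.0000 18.0000 26.0000] v=[0.0000 0.0000 2.0000 0.0000]
Step 1: x=[7.5000 13.5000 20.0000 25.5000] v=[-1.0000 -1.0000 4.0000 -1.0000]
Step 2: x=[6.6250 13.1250 21.7500 25.1250] v=[-1.7500 -0.7500 3.5000 -0.7500]
Step 3: x=[5.7188 13.2813 22.1875 25.4063] v=[-1.8125 0.3125 0.8750 0.5625]
Step 4: x=[5.2735 13.7735 21.2032 26.3829] v=[-0.8907 0.9844 -1.9687 1.9531]
Step 5: x=[5.6348 13.9982 19.6564 27.5646] v=[0.7226 0.4493 -3.0937 2.3633]
Step 6: x=[6.6783 13.5466 18.6721 28.2692] v=[2.0869 -0.9033 -1.9687 1.4092]

Answer: 6.6783 13.5466 18.6721 28.2692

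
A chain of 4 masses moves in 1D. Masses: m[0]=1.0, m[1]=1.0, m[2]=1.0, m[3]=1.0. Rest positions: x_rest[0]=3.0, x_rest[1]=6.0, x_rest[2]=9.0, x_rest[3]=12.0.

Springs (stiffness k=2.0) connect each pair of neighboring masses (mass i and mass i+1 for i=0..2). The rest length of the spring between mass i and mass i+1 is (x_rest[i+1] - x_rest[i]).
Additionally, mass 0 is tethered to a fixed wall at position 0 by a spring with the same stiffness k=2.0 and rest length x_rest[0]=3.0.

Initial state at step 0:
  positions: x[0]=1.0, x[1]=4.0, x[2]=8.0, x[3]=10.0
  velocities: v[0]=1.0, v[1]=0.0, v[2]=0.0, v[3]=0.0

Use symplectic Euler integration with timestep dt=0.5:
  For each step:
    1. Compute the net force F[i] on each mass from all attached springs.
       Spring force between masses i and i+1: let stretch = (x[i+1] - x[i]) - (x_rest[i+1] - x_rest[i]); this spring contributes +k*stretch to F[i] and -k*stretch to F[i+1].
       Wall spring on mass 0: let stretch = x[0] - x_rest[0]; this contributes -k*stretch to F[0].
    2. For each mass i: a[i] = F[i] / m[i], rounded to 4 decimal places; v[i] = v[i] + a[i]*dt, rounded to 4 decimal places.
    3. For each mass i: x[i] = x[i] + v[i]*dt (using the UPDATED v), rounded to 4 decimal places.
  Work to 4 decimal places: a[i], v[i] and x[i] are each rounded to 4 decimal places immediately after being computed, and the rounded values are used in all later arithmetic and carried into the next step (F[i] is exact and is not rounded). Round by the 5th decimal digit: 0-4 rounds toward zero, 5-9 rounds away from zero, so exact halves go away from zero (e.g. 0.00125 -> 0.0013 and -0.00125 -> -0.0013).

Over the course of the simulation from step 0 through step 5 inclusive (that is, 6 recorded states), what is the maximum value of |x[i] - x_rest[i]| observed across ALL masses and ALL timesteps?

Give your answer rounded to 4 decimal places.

Answer: 2.5000

Derivation:
Step 0: x=[1.0000 4.0000 8.0000 10.0000] v=[1.0000 0.0000 0.0000 0.0000]
Step 1: x=[2.5000 4.5000 7.0000 10.5000] v=[3.0000 1.0000 -2.0000 1.0000]
Step 2: x=[3.7500 5.2500 6.5000 10.7500] v=[2.5000 1.5000 -1.0000 0.5000]
Step 3: x=[3.8750 5.8750 7.5000 10.3750] v=[0.2500 1.2500 2.0000 -0.7500]
Step 4: x=[3.0625 6.3125 9.1250 10.0625] v=[-1.6250 0.8750 3.2500 -0.6250]
Step 5: x=[2.3438 6.5313 9.8125 10.7813] v=[-1.4375 0.4375 1.3750 1.4375]
Max displacement = 2.5000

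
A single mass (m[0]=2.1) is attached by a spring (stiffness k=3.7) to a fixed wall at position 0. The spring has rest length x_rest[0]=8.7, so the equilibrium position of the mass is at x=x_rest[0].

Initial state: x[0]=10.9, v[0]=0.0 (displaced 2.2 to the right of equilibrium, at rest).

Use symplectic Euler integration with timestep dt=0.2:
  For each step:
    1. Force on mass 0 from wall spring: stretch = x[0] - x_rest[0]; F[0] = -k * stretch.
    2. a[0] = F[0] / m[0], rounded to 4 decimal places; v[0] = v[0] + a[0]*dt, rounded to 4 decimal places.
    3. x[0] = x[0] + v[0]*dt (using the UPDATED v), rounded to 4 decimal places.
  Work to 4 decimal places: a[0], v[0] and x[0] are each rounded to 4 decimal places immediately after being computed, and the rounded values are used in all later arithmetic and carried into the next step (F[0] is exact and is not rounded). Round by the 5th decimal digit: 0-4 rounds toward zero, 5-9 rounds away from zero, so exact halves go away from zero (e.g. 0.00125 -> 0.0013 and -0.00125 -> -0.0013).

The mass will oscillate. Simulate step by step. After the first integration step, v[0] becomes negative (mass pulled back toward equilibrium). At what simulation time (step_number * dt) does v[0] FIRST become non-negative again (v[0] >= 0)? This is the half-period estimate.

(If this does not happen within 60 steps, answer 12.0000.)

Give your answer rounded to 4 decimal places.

Answer: 2.4000

Derivation:
Step 0: x=[10.9000] v=[0.0000]
Step 1: x=[10.7450] v=[-0.7752]
Step 2: x=[10.4458] v=[-1.4958]
Step 3: x=[10.0236] v=[-2.1110]
Step 4: x=[9.5081] v=[-2.5774]
Step 5: x=[8.9357] v=[-2.8622]
Step 6: x=[8.3466] v=[-2.9453]
Step 7: x=[7.7824] v=[-2.8208]
Step 8: x=[7.2829] v=[-2.4975]
Step 9: x=[6.8833] v=[-1.9981]
Step 10: x=[6.6117] v=[-1.3579]
Step 11: x=[6.4873] v=[-0.6220]
Step 12: x=[6.5188] v=[0.1577]
First v>=0 after going negative at step 12, time=2.4000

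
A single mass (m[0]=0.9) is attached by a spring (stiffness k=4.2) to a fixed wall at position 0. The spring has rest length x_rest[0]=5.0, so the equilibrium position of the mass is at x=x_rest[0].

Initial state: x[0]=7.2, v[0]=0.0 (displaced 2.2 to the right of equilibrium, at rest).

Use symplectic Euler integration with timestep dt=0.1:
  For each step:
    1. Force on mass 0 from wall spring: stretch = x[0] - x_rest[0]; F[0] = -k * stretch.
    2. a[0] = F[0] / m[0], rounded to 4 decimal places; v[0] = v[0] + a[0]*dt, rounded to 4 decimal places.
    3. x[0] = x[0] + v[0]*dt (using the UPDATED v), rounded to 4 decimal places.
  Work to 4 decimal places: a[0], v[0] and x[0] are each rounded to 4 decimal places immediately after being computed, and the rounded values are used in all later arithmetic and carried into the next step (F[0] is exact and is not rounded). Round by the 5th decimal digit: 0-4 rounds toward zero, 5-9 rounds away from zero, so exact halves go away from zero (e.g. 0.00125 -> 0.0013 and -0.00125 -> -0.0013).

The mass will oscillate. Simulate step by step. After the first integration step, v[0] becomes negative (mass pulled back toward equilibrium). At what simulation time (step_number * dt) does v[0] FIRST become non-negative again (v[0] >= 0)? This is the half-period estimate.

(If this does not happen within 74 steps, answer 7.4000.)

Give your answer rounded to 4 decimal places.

Answer: 1.5000

Derivation:
Step 0: x=[7.2000] v=[0.0000]
Step 1: x=[7.0973] v=[-1.0267]
Step 2: x=[6.8968] v=[-2.0054]
Step 3: x=[6.6077] v=[-2.8906]
Step 4: x=[6.2436] v=[-3.6409]
Step 5: x=[5.8215] v=[-4.2213]
Step 6: x=[5.3610] v=[-4.6047]
Step 7: x=[4.8837] v=[-4.7732]
Step 8: x=[4.4118] v=[-4.7189]
Step 9: x=[3.9674] v=[-4.4444]
Step 10: x=[3.5712] v=[-3.9625]
Step 11: x=[3.2416] v=[-3.2957]
Step 12: x=[2.9941] v=[-2.4751]
Step 13: x=[2.8402] v=[-1.5390]
Step 14: x=[2.7871] v=[-0.5311]
Step 15: x=[2.8373] v=[0.5016]
First v>=0 after going negative at step 15, time=1.5000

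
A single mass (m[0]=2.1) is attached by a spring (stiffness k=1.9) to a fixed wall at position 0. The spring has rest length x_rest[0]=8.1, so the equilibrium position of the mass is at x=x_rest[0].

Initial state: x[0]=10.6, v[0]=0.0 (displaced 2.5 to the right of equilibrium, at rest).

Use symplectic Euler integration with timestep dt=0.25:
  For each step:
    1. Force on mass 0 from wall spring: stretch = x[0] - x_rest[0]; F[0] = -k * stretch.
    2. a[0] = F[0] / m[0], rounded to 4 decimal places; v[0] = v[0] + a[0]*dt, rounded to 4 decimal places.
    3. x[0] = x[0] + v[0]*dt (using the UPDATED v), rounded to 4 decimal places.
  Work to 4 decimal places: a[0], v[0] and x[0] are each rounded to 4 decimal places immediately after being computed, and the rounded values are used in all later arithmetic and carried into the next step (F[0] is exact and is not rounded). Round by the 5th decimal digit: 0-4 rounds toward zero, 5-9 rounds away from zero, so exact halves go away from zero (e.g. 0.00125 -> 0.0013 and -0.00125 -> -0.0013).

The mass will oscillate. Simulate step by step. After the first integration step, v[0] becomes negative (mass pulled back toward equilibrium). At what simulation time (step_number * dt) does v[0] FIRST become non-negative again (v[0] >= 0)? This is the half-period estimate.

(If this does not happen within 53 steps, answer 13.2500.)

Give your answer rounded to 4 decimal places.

Step 0: x=[10.6000] v=[0.0000]
Step 1: x=[10.4586] v=[-0.5655]
Step 2: x=[10.1839] v=[-1.0990]
Step 3: x=[9.7913] v=[-1.5704]
Step 4: x=[9.3031] v=[-1.9530]
Step 5: x=[8.7468] v=[-2.2251]
Step 6: x=[8.1540] v=[-2.3714]
Step 7: x=[7.5581] v=[-2.3836]
Step 8: x=[6.9929] v=[-2.2610]
Step 9: x=[6.4903] v=[-2.0106]
Step 10: x=[6.0787] v=[-1.6465]
Step 11: x=[5.7814] v=[-1.1893]
Step 12: x=[5.6152] v=[-0.6649]
Step 13: x=[5.5895] v=[-0.1029]
Step 14: x=[5.7058] v=[0.4650]
First v>=0 after going negative at step 14, time=3.5000

Answer: 3.5000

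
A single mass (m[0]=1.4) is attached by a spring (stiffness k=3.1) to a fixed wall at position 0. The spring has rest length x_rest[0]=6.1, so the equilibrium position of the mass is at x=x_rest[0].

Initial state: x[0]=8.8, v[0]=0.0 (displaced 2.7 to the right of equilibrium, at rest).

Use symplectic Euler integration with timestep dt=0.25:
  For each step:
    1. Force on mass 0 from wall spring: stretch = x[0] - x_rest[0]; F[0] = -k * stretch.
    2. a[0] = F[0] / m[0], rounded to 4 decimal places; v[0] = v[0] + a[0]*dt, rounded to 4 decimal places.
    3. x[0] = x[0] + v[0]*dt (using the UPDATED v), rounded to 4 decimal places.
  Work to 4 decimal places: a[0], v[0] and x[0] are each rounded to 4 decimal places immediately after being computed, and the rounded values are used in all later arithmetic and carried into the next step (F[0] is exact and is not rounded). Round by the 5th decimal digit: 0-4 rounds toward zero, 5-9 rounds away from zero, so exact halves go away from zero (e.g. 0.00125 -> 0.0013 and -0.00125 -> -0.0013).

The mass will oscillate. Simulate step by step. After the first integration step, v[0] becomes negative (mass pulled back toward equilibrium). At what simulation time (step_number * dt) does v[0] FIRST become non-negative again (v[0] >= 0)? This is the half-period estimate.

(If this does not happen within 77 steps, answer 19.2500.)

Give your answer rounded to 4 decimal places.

Answer: 2.2500

Derivation:
Step 0: x=[8.8000] v=[0.0000]
Step 1: x=[8.4263] v=[-1.4947]
Step 2: x=[7.7307] v=[-2.7825]
Step 3: x=[6.8094] v=[-3.6852]
Step 4: x=[5.7899] v=[-4.0779]
Step 5: x=[4.8134] v=[-3.9062]
Step 6: x=[4.0149] v=[-3.1940]
Step 7: x=[3.5050] v=[-2.0398]
Step 8: x=[3.3542] v=[-0.6033]
Step 9: x=[3.5834] v=[0.9167]
First v>=0 after going negative at step 9, time=2.2500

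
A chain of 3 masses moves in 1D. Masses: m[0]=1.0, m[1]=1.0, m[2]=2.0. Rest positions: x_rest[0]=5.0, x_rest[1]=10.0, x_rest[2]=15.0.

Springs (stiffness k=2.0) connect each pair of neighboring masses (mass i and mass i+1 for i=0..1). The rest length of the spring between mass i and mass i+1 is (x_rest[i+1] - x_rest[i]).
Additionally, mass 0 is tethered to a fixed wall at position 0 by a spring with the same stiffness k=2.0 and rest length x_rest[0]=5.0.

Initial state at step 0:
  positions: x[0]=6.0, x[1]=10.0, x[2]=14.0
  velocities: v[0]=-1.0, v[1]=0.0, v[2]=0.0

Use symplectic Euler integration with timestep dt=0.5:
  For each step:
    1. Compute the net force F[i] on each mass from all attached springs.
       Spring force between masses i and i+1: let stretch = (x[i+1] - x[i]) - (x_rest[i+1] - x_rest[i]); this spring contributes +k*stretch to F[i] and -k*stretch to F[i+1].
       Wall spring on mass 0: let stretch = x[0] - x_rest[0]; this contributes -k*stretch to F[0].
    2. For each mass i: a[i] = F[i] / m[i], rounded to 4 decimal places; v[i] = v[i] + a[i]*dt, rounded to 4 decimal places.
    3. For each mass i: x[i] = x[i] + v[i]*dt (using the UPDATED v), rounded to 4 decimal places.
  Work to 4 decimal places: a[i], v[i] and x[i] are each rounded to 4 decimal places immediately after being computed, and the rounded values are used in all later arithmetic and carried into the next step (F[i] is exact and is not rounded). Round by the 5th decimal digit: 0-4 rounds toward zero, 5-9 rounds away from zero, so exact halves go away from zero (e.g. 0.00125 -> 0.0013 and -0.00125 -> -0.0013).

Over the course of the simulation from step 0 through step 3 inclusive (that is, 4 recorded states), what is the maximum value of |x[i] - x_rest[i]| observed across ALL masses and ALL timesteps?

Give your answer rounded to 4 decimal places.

Answer: 1.5312

Derivation:
Step 0: x=[6.0000 10.0000 14.0000] v=[-1.0000 0.0000 0.0000]
Step 1: x=[4.5000 10.0000 14.2500] v=[-3.0000 0.0000 0.5000]
Step 2: x=[3.5000 9.3750 14.6875] v=[-2.0000 -1.2500 0.8750]
Step 3: x=[3.6875 8.4688 15.0469] v=[0.3750 -1.8125 0.7188]
Max displacement = 1.5312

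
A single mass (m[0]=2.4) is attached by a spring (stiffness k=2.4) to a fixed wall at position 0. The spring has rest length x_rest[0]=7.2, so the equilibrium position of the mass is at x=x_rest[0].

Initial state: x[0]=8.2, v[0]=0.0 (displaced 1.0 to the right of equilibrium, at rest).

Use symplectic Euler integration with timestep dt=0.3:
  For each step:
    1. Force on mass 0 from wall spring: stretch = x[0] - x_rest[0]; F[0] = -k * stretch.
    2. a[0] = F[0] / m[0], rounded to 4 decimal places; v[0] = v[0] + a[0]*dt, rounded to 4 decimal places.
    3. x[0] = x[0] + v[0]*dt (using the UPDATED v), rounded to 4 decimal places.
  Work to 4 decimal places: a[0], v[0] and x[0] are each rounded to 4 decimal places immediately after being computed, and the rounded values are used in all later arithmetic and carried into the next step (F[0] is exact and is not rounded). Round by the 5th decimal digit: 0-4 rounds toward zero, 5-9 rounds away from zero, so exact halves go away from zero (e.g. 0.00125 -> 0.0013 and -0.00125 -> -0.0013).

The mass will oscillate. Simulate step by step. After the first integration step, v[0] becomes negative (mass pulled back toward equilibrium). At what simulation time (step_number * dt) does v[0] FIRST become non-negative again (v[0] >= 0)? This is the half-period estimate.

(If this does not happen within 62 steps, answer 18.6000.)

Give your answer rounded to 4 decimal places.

Answer: 3.3000

Derivation:
Step 0: x=[8.2000] v=[0.0000]
Step 1: x=[8.1100] v=[-0.3000]
Step 2: x=[7.9381] v=[-0.5730]
Step 3: x=[7.6998] v=[-0.7944]
Step 4: x=[7.4165] v=[-0.9443]
Step 5: x=[7.1137] v=[-1.0093]
Step 6: x=[6.8187] v=[-0.9834]
Step 7: x=[6.5580] v=[-0.8690]
Step 8: x=[6.3551] v=[-0.6764]
Step 9: x=[6.2282] v=[-0.4229]
Step 10: x=[6.1888] v=[-0.1314]
Step 11: x=[6.2404] v=[0.1720]
First v>=0 after going negative at step 11, time=3.3000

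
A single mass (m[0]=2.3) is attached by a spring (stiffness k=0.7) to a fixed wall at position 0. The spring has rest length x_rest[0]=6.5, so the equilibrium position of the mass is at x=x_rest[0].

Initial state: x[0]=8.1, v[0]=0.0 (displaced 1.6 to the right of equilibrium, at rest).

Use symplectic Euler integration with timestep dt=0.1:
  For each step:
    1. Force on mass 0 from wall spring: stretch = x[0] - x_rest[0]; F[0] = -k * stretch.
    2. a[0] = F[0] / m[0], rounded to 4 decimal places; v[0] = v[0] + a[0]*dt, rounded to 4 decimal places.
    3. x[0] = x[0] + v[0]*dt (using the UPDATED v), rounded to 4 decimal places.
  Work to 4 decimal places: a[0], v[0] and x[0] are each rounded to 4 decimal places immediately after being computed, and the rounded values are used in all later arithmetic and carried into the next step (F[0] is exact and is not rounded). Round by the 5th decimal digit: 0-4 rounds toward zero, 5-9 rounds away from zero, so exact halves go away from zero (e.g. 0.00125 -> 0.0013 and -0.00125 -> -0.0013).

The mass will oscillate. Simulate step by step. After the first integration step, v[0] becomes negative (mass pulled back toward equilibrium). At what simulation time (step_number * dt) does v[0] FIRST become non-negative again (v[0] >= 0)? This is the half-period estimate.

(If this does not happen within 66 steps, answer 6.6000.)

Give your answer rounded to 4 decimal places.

Answer: 5.7000

Derivation:
Step 0: x=[8.1000] v=[0.0000]
Step 1: x=[8.0951] v=[-0.0487]
Step 2: x=[8.0854] v=[-0.0973]
Step 3: x=[8.0708] v=[-0.1456]
Step 4: x=[8.0515] v=[-0.1934]
Step 5: x=[8.0274] v=[-0.2406]
Step 6: x=[7.9987] v=[-0.2871]
Step 7: x=[7.9654] v=[-0.3327]
Step 8: x=[7.9277] v=[-0.3773]
Step 9: x=[7.8856] v=[-0.4208]
Step 10: x=[7.8393] v=[-0.4630]
Step 11: x=[7.7889] v=[-0.5038]
Step 12: x=[7.7346] v=[-0.5430]
Step 13: x=[7.6765] v=[-0.5806]
Step 14: x=[7.6149] v=[-0.6164]
Step 15: x=[7.5499] v=[-0.6503]
Step 16: x=[7.4817] v=[-0.6823]
Step 17: x=[7.4105] v=[-0.7122]
Step 18: x=[7.3365] v=[-0.7399]
Step 19: x=[7.2600] v=[-0.7654]
Step 20: x=[7.1812] v=[-0.7885]
Step 21: x=[7.1003] v=[-0.8092]
Step 22: x=[7.0176] v=[-0.8275]
Step 23: x=[6.9333] v=[-0.8433]
Step 24: x=[6.8477] v=[-0.8565]
Step 25: x=[6.7610] v=[-0.8671]
Step 26: x=[6.6735] v=[-0.8750]
Step 27: x=[6.5855] v=[-0.8803]
Step 28: x=[6.4972] v=[-0.8829]
Step 29: x=[6.4089] v=[-0.8828]
Step 30: x=[6.3209] v=[-0.8800]
Step 31: x=[6.2334] v=[-0.8746]
Step 32: x=[6.1468] v=[-0.8665]
Step 33: x=[6.0612] v=[-0.8558]
Step 34: x=[5.9770] v=[-0.8425]
Step 35: x=[5.8943] v=[-0.8266]
Step 36: x=[5.8135] v=[-0.8082]
Step 37: x=[5.7348] v=[-0.7873]
Step 38: x=[5.6584] v=[-0.7640]
Step 39: x=[5.5846] v=[-0.7384]
Step 40: x=[5.5136] v=[-0.7105]
Step 41: x=[5.4456] v=[-0.6805]
Step 42: x=[5.3808] v=[-0.6484]
Step 43: x=[5.3194] v=[-0.6143]
Step 44: x=[5.2616] v=[-0.5784]
Step 45: x=[5.2075] v=[-0.5407]
Step 46: x=[5.1574] v=[-0.5014]
Step 47: x=[5.1114] v=[-0.4605]
Step 48: x=[5.0696] v=[-0.4182]
Step 49: x=[5.0321] v=[-0.3747]
Step 50: x=[4.9991] v=[-0.3300]
Step 51: x=[4.9707] v=[-0.2843]
Step 52: x=[4.9469] v=[-0.2378]
Step 53: x=[4.9279] v=[-0.1905]
Step 54: x=[4.9136] v=[-0.1427]
Step 55: x=[4.9042] v=[-0.0944]
Step 56: x=[4.8996] v=[-0.0458]
Step 57: x=[4.8999] v=[0.0029]
First v>=0 after going negative at step 57, time=5.7000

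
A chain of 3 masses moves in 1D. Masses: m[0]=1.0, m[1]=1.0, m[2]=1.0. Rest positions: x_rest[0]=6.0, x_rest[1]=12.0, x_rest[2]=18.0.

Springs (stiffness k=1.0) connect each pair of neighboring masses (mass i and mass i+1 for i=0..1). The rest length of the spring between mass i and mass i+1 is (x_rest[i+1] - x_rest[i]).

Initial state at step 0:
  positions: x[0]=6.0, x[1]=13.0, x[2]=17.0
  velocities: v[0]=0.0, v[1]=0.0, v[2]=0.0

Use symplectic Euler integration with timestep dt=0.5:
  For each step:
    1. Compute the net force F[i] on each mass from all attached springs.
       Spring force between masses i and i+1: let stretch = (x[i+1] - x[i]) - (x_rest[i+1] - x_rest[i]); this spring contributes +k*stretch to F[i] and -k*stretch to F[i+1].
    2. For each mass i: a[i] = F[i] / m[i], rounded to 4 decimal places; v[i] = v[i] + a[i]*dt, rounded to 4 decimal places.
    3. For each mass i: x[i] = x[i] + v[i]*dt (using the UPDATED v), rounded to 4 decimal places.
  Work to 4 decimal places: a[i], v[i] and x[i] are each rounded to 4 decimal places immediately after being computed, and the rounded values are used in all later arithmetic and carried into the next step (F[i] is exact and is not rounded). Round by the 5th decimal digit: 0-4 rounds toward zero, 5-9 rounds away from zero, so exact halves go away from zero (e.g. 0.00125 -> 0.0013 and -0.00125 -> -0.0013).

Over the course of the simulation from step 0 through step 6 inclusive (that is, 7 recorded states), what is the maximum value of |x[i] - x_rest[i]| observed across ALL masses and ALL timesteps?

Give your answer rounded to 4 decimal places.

Answer: 1.1094

Derivation:
Step 0: x=[6.0000 13.0000 17.0000] v=[0.0000 0.0000 0.0000]
Step 1: x=[6.2500 12.2500 17.5000] v=[0.5000 -1.5000 1.0000]
Step 2: x=[6.5000 11.3125 18.1875] v=[0.5000 -1.8750 1.3750]
Step 3: x=[6.4531 10.8906 18.6563] v=[-0.0938 -0.8438 0.9375]
Step 4: x=[6.0156 11.3008 18.6837] v=[-0.8751 0.8203 0.0547]
Step 5: x=[5.3994 12.2354 18.3653] v=[-1.2325 1.8692 -0.6368]
Step 6: x=[4.9922 12.9935 18.0144] v=[-0.8145 1.5162 -0.7018]
Max displacement = 1.1094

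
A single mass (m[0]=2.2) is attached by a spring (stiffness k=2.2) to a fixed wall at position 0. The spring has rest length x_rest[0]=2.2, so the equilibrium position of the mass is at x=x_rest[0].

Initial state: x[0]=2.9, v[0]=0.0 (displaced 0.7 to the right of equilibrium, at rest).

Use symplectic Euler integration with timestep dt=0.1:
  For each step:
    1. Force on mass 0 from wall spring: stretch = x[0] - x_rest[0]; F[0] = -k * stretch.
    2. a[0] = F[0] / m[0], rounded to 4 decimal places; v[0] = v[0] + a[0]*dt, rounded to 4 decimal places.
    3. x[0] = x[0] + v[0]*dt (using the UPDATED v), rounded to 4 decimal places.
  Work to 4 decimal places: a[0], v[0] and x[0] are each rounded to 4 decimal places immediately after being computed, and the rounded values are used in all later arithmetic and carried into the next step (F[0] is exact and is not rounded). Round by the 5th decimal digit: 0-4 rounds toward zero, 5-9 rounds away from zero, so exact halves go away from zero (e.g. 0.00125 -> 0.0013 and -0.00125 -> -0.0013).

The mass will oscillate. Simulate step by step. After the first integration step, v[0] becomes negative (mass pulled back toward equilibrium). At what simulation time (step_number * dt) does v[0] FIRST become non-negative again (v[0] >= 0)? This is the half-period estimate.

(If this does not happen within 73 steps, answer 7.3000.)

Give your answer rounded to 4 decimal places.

Step 0: x=[2.9000] v=[0.0000]
Step 1: x=[2.8930] v=[-0.0700]
Step 2: x=[2.8791] v=[-0.1393]
Step 3: x=[2.8584] v=[-0.2072]
Step 4: x=[2.8311] v=[-0.2730]
Step 5: x=[2.7975] v=[-0.3361]
Step 6: x=[2.7579] v=[-0.3959]
Step 7: x=[2.7127] v=[-0.4517]
Step 8: x=[2.6624] v=[-0.5030]
Step 9: x=[2.6075] v=[-0.5492]
Step 10: x=[2.5485] v=[-0.5900]
Step 11: x=[2.4860] v=[-0.6249]
Step 12: x=[2.4207] v=[-0.6535]
Step 13: x=[2.3531] v=[-0.6756]
Step 14: x=[2.2840] v=[-0.6909]
Step 15: x=[2.2141] v=[-0.6993]
Step 16: x=[2.1440] v=[-0.7007]
Step 17: x=[2.0745] v=[-0.6951]
Step 18: x=[2.0062] v=[-0.6826]
Step 19: x=[1.9399] v=[-0.6632]
Step 20: x=[1.8762] v=[-0.6372]
Step 21: x=[1.8157] v=[-0.6048]
Step 22: x=[1.7591] v=[-0.5664]
Step 23: x=[1.7069] v=[-0.5223]
Step 24: x=[1.6596] v=[-0.4730]
Step 25: x=[1.6177] v=[-0.4190]
Step 26: x=[1.5816] v=[-0.3608]
Step 27: x=[1.5517] v=[-0.2990]
Step 28: x=[1.5283] v=[-0.2342]
Step 29: x=[1.5116] v=[-0.1670]
Step 30: x=[1.5018] v=[-0.0982]
Step 31: x=[1.4990] v=[-0.0284]
Step 32: x=[1.5032] v=[0.0417]
First v>=0 after going negative at step 32, time=3.2000

Answer: 3.2000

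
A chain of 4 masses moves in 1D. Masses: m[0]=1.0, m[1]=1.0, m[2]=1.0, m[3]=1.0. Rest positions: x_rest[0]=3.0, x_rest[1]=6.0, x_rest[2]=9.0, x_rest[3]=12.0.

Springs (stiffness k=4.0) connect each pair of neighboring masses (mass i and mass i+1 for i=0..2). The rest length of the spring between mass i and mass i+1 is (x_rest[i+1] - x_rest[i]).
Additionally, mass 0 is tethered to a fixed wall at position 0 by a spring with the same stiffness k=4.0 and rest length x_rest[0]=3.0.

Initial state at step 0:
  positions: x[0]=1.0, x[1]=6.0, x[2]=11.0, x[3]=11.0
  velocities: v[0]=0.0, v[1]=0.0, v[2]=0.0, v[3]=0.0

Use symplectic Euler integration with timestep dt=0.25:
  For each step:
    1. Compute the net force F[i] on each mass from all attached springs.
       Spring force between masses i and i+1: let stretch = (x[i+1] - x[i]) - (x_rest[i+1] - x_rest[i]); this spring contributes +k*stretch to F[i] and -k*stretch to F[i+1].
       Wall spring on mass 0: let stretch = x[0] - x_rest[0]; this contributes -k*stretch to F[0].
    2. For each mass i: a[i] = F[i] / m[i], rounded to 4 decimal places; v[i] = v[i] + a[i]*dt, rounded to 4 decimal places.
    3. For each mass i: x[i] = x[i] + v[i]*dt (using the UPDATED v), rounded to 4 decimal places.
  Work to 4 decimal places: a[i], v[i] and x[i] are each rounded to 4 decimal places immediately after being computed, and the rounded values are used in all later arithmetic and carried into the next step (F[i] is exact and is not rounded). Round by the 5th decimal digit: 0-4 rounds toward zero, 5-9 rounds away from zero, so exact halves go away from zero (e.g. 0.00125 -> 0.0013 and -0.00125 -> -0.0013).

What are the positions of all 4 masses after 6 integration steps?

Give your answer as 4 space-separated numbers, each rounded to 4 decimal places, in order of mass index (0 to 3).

Answer: 2.8025 6.2353 10.0539 11.0156

Derivation:
Step 0: x=[1.0000 6.0000 11.0000 11.0000] v=[0.0000 0.0000 0.0000 0.0000]
Step 1: x=[2.0000 6.0000 9.7500 11.7500] v=[4.0000 0.0000 -5.0000 3.0000]
Step 2: x=[3.5000 5.9375 8.0625 12.7500] v=[6.0000 -0.2500 -6.7500 4.0000]
Step 3: x=[4.7344 5.7969 7.0156 13.3281] v=[4.9375 -0.5625 -4.1875 2.3125]
Step 4: x=[5.0508 5.6953 7.2422 13.0781] v=[1.2656 -0.4063 0.9063 -1.0000]
Step 5: x=[4.2656 5.8193 8.5410 12.1191] v=[-3.1407 0.4961 5.1953 -3.8359]
Step 6: x=[2.8025 6.2353 10.0539 11.0156] v=[-5.8526 1.6641 6.0517 -4.4140]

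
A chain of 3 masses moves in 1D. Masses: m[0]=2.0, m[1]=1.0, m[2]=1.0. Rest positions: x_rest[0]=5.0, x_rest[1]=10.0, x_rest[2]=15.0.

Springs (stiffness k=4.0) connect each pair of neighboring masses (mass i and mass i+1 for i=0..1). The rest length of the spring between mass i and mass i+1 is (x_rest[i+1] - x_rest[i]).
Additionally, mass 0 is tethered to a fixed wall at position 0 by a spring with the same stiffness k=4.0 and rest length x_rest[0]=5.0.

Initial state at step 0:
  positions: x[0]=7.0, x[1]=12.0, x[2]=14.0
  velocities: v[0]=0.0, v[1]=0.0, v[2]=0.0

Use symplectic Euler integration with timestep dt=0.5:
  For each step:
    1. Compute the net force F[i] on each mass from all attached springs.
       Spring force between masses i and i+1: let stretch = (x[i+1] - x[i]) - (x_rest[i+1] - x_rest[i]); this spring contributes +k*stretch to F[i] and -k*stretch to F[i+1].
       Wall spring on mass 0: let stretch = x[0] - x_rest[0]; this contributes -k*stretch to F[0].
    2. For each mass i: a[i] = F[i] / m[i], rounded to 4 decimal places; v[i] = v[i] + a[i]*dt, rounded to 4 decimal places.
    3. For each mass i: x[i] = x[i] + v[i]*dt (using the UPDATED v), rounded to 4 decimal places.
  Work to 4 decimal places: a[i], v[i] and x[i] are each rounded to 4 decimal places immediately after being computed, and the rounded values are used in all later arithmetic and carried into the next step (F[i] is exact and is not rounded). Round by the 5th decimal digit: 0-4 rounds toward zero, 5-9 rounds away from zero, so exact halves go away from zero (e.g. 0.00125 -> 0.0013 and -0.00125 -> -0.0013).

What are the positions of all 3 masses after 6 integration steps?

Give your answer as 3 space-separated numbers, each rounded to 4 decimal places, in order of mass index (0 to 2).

Answer: 5.6250 10.7500 11.2500

Derivation:
Step 0: x=[7.0000 12.0000 14.0000] v=[0.0000 0.0000 0.0000]
Step 1: x=[6.0000 9.0000 17.0000] v=[-2.0000 -6.0000 6.0000]
Step 2: x=[3.5000 11.0000 17.0000] v=[-5.0000 4.0000 0.0000]
Step 3: x=[3.0000 11.5000 16.0000] v=[-1.0000 1.0000 -2.0000]
Step 4: x=[5.2500 8.0000 15.5000] v=[4.5000 -7.0000 -1.0000]
Step 5: x=[6.2500 9.2500 12.5000] v=[2.0000 2.5000 -6.0000]
Step 6: x=[5.6250 10.7500 11.2500] v=[-1.2500 3.0000 -2.5000]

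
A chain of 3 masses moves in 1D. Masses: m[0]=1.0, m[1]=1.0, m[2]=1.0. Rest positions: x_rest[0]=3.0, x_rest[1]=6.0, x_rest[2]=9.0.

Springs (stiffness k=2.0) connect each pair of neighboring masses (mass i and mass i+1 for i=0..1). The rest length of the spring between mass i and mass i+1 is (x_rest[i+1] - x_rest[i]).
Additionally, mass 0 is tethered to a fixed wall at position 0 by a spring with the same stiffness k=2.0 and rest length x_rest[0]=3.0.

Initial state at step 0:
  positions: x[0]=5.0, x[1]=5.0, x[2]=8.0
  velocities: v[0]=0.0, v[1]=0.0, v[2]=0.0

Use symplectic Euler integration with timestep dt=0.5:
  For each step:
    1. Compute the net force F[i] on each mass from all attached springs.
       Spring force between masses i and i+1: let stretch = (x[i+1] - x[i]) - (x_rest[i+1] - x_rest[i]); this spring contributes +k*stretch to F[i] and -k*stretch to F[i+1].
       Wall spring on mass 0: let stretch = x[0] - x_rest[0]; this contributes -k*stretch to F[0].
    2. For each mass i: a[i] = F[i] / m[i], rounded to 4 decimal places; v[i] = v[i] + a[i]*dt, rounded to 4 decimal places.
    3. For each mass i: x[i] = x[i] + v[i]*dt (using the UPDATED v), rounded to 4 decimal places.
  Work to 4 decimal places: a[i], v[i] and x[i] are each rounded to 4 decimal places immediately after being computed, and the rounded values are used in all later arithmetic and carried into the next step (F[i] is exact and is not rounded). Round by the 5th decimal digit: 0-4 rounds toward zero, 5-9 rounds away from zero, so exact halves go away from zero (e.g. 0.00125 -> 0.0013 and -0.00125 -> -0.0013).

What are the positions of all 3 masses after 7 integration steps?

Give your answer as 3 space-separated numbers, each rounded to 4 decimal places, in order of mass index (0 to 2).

Answer: 3.6406 7.7267 7.9922

Derivation:
Step 0: x=[5.0000 5.0000 8.0000] v=[0.0000 0.0000 0.0000]
Step 1: x=[2.5000 6.5000 8.0000] v=[-5.0000 3.0000 0.0000]
Step 2: x=[0.7500 6.7500 8.7500] v=[-3.5000 0.5000 1.5000]
Step 3: x=[1.6250 5.0000 10.0000] v=[1.7500 -3.5000 2.5000]
Step 4: x=[3.3750 4.0625 10.2500] v=[3.5000 -1.8750 0.5000]
Step 5: x=[3.7813 5.8750 8.9063] v=[0.8125 3.6250 -2.6875]
Step 6: x=[3.3438 8.1563 7.5469] v=[-0.8751 4.5626 -2.7188]
Step 7: x=[3.6406 7.7267 7.9922] v=[0.5936 -0.8593 0.8906]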